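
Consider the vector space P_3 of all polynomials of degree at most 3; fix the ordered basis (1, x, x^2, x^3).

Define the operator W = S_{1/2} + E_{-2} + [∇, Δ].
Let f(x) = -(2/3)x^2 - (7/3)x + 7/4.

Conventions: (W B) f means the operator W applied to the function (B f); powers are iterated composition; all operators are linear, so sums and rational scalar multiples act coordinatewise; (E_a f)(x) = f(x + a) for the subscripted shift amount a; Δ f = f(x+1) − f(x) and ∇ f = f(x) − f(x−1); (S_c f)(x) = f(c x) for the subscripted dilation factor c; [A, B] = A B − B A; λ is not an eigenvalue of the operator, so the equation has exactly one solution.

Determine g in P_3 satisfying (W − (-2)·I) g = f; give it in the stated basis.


the image equals g(x) = -(8/39)x^2 - (82/91)x + 839/4368

write g with unknown coordinates in the stated basis and equate coefficients in (W − (-2)·I) g = f
solving from the highest basis element down gives g = -(8/39)x^2 - (82/91)x + 839/4368
check: W g = -(10/39)x^2 - (145/273)x + 2983/2184
so W g − (-2)·g = -(2/3)x^2 - (7/3)x + 7/4 = f ✓


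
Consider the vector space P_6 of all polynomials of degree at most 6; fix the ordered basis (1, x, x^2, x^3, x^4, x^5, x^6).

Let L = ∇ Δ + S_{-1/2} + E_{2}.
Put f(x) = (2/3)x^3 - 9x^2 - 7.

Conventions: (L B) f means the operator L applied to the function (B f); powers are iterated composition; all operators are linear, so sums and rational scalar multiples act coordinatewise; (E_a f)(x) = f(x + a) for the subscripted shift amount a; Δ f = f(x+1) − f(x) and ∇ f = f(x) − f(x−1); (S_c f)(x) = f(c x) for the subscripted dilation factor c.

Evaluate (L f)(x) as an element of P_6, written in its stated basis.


Δ f = 2x^2 - 16x - 25/3
∇ Δ f = 4x - 18
S_{-1/2} f = -(1/12)x^3 - (9/4)x^2 - 7
E_{2} f = (2/3)x^3 - 5x^2 - 28x - 113/3
(∇ Δ + S_{-1/2} + E_{2}) f = (7/12)x^3 - (29/4)x^2 - 24x - 188/3

the image equals g(x) = (7/12)x^3 - (29/4)x^2 - 24x - 188/3


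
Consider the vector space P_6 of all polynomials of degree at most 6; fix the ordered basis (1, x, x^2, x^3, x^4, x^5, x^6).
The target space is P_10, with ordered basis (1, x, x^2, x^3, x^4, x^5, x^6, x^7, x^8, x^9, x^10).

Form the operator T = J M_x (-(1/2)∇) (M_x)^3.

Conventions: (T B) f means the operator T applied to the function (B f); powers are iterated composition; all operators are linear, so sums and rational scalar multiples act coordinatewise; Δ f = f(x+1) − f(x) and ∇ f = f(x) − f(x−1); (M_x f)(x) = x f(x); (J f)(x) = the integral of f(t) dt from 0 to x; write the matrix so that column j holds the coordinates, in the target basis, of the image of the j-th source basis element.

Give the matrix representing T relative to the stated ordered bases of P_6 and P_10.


image of 1: -(3/8)x^4 + (1/2)x^3 - (1/4)x^2
image of x: -(2/5)x^5 + (3/4)x^4 - (2/3)x^3 + (1/4)x^2
image of x^2: -(5/12)x^6 + x^5 - (5/4)x^4 + (5/6)x^3 - (1/4)x^2
image of x^3: -(3/7)x^7 + (5/4)x^6 - 2x^5 + (15/8)x^4 - x^3 + (1/4)x^2
image of x^4: -(7/16)x^8 + (3/2)x^7 - (35/12)x^6 + (7/2)x^5 - (21/8)x^4 + (7/6)x^3 - (1/4)x^2
image of x^5: -(4/9)x^9 + (7/4)x^8 - 4x^7 + (35/6)x^6 - (28/5)x^5 + (7/2)x^4 - (4/3)x^3 + (1/4)x^2
image of x^6: -(9/20)x^10 + 2x^9 - (21/4)x^8 + 9x^7 - (21/2)x^6 + (42/5)x^5 - (9/2)x^4 + (3/2)x^3 - (1/4)x^2
each image's coordinates form column j of the matrix

the matrix is [[0, 0, 0, 0, 0, 0, 0]; [0, 0, 0, 0, 0, 0, 0]; [-1/4, 1/4, -1/4, 1/4, -1/4, 1/4, -1/4]; [1/2, -2/3, 5/6, -1, 7/6, -4/3, 3/2]; [-3/8, 3/4, -5/4, 15/8, -21/8, 7/2, -9/2]; [0, -2/5, 1, -2, 7/2, -28/5, 42/5]; [0, 0, -5/12, 5/4, -35/12, 35/6, -21/2]; [0, 0, 0, -3/7, 3/2, -4, 9]; [0, 0, 0, 0, -7/16, 7/4, -21/4]; [0, 0, 0, 0, 0, -4/9, 2]; [0, 0, 0, 0, 0, 0, -9/20]] (rows listed top to bottom)


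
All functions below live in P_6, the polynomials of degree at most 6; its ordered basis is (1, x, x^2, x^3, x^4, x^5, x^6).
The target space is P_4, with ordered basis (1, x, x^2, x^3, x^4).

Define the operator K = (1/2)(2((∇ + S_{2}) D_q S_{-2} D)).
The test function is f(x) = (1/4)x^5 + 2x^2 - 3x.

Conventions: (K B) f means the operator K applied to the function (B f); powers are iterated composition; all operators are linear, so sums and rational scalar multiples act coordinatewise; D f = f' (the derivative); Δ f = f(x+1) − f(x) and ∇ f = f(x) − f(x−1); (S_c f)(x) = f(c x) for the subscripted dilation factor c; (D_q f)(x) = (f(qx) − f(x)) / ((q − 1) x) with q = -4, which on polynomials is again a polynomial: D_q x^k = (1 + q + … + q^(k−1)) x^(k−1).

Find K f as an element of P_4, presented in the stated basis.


D f = (5/4)x^4 + 4x - 3
S_{-2} D f = 20x^4 - 8x - 3
D_q S_{-2} D f = -1020x^3 - 8
∇ (D_q S_{-2} D) f = -3060x^2 + 3060x - 1020
S_{2} (D_q S_{-2} D) f = -8160x^3 - 8
(∇ + S_{2}) (D_q S_{-2} D) f = -8160x^3 - 3060x^2 + 3060x - 1028
(2((∇ + S_{2}) D_q S_{-2} D)) f = -16320x^3 - 6120x^2 + 6120x - 2056
((1/2)(2((∇ + S_{2}) D_q S_{-2} D))) f = -8160x^3 - 3060x^2 + 3060x - 1028

the image equals g(x) = -8160x^3 - 3060x^2 + 3060x - 1028


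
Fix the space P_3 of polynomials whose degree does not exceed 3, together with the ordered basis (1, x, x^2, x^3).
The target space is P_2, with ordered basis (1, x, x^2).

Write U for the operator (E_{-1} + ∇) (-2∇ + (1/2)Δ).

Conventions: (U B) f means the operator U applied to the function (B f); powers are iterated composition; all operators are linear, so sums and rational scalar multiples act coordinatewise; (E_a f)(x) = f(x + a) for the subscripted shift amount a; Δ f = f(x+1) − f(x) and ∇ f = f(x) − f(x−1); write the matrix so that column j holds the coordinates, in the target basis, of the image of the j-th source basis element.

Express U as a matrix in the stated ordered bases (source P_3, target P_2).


image of 1: 0
image of x: -3/2
image of x^2: -3x + 5/2
image of x^3: -(9/2)x^2 + (15/2)x - 3/2
each image's coordinates form column j of the matrix

the matrix is [[0, -3/2, 5/2, -3/2]; [0, 0, -3, 15/2]; [0, 0, 0, -9/2]] (rows listed top to bottom)


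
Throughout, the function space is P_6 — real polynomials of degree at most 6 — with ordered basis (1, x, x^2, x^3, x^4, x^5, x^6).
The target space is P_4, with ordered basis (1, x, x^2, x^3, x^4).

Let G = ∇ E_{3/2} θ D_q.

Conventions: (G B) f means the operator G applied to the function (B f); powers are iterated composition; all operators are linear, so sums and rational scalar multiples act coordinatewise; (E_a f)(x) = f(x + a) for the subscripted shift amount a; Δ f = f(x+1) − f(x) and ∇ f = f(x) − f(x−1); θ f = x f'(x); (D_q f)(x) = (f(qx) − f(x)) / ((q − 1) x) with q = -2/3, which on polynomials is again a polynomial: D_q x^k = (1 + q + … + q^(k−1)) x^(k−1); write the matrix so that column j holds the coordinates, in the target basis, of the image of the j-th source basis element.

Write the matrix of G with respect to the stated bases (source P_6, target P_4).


the matrix is [[0, 0, 1/3, 28/9, 169/36, 1100/81, 80465/3888]; [0, 0, 0, 28/9, 26/3, 2860/81, 16625/243]; [0, 0, 0, 0, 13/3, 880/27, 43225/486]; [0, 0, 0, 0, 0, 880/81, 13300/243]; [0, 0, 0, 0, 0, 0, 3325/243]] (rows listed top to bottom)

image of 1: 0
image of x: 0
image of x^2: 1/3
image of x^3: (28/9)x + 28/9
image of x^4: (13/3)x^2 + (26/3)x + 169/36
image of x^5: (880/81)x^3 + (880/27)x^2 + (2860/81)x + 1100/81
image of x^6: (3325/243)x^4 + (13300/243)x^3 + (43225/486)x^2 + (16625/243)x + 80465/3888
each image's coordinates form column j of the matrix


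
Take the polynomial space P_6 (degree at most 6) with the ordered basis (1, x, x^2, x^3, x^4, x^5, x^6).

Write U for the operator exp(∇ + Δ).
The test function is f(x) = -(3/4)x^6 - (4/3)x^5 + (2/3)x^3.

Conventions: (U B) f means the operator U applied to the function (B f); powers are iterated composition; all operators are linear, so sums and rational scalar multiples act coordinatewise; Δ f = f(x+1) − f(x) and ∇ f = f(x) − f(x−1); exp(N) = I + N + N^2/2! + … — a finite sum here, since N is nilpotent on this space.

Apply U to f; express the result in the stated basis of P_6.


order-1 term: -9x^5 - (40/3)x^4 - 30x^3 - (68/3)x^2 - 9x - 4/3
order-2 term: -45x^4 - (160/3)x^3 - 180x^2 - (296/3)x - 48
order-3 term: -120x^3 - (320/3)x^2 - 360x - 304/3
order-4 term: -180x^2 - (320/3)x - 240
order-5 term: -144x - 128/3
order-6 term: -48
the series for exp(∇ + Δ) f terminates at order 6
exp(∇ + Δ) f = -(3/4)x^6 - (31/3)x^5 - (175/3)x^4 - (608/3)x^3 - (1468/3)x^2 - (2155/3)x - 1444/3

the result is g(x) = -(3/4)x^6 - (31/3)x^5 - (175/3)x^4 - (608/3)x^3 - (1468/3)x^2 - (2155/3)x - 1444/3


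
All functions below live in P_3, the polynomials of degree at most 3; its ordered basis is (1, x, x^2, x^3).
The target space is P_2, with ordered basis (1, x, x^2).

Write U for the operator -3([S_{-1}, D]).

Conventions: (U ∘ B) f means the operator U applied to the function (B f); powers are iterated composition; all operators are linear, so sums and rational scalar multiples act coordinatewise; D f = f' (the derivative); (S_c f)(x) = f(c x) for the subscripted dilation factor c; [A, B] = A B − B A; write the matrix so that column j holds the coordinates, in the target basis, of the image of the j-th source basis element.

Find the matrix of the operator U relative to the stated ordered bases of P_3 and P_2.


image of 1: 0
image of x: -6
image of x^2: 12x
image of x^3: -18x^2
each image's coordinates form column j of the matrix

the matrix is [[0, -6, 0, 0]; [0, 0, 12, 0]; [0, 0, 0, -18]] (rows listed top to bottom)


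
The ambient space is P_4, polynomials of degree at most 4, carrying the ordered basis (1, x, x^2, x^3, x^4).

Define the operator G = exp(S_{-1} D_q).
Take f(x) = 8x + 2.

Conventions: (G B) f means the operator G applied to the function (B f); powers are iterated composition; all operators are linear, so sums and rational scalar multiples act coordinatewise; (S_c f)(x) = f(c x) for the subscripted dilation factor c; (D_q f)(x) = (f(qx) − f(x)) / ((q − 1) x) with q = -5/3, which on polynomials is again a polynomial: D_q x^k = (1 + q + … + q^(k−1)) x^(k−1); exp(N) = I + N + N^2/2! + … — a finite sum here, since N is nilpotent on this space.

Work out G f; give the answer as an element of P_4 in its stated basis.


g(x) = 8x + 10

order-1 term: 8
the series for exp(S_{-1} D_q) f terminates at order 1
exp(S_{-1} D_q) f = 8x + 10


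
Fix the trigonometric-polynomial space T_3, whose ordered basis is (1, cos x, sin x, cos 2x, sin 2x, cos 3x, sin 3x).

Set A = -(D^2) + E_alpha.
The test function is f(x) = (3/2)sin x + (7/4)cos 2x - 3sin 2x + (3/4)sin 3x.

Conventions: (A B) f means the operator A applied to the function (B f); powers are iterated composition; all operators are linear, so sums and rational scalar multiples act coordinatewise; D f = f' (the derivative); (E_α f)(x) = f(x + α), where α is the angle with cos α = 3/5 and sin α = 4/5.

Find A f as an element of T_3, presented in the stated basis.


D f = (3/2)cos x - 6cos 2x - (7/2)sin 2x + (9/4)cos 3x
D D f = -(3/2)sin x - 7cos 2x + 12sin 2x - (27/4)sin 3x
(-(D^2)) f = (3/2)sin x + 7cos 2x - 12sin 2x + (27/4)sin 3x
E_alpha f = (6/5)cos x + (9/10)sin x - (337/100)cos 2x - (21/25)sin 2x + (33/125)cos 3x - (351/500)sin 3x
(-(D^2) + E_alpha) f = (6/5)cos x + (12/5)sin x + (363/100)cos 2x - (321/25)sin 2x + (33/125)cos 3x + (756/125)sin 3x

the image equals g(x) = (6/5)cos x + (12/5)sin x + (363/100)cos 2x - (321/25)sin 2x + (33/125)cos 3x + (756/125)sin 3x


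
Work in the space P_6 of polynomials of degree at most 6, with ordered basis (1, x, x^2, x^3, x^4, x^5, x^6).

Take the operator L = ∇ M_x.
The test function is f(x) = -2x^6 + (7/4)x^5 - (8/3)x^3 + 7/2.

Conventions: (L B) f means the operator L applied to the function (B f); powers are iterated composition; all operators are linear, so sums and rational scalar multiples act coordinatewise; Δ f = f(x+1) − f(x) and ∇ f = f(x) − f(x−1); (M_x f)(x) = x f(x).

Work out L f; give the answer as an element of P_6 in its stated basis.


g(x) = -14x^6 + (105/2)x^5 - (385/4)x^4 + (283/3)x^3 - (209/4)x^2 + (83/6)x + 29/12

M_x f = -2x^7 + (7/4)x^6 - (8/3)x^4 + (7/2)x
∇ M_x f = -14x^6 + (105/2)x^5 - (385/4)x^4 + (283/3)x^3 - (209/4)x^2 + (83/6)x + 29/12


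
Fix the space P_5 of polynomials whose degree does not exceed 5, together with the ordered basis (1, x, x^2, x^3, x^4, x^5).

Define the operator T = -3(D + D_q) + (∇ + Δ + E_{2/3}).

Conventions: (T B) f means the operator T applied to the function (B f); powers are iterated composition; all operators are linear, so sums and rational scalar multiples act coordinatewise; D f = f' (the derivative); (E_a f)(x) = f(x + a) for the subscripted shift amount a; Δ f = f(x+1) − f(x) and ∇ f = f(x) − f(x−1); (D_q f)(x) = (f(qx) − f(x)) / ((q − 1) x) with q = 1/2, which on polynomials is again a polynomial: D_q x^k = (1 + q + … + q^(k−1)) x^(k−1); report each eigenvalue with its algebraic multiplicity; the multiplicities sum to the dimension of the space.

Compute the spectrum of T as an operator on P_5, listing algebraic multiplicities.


λ = 1 (multiplicity 6)

image of 1: 1
image of x: x - 10/3
image of x^2: x^2 - (31/6)x + 4/9
image of x^3: x^3 - (25/4)x^2 + (4/3)x + 62/27
image of x^4: x^4 - (167/24)x^3 + (8/3)x^2 + (248/27)x + 16/81
image of x^5: x^5 - (359/48)x^4 + (40/9)x^3 + (620/27)x^2 + (80/81)x + 518/243
the matrix is upper triangular; its diagonal is (1, 1, 1, 1, 1, 1)
for a triangular matrix the eigenvalues are the diagonal entries, with algebraic multiplicity their repetition count


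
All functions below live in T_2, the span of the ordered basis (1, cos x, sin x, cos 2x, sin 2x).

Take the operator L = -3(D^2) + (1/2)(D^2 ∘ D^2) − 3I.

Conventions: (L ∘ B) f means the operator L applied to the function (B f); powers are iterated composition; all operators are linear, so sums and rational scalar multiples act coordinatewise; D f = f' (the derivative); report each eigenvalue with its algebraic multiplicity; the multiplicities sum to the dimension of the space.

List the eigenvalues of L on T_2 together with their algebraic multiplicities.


image of 1: -3
image of cos x: (1/2)cos x
image of sin x: (1/2)sin x
image of cos 2x: 17cos 2x
image of sin 2x: 17sin 2x
the matrix is diagonal; its diagonal is (-3, 1/2, 1/2, 17, 17)
for a triangular matrix the eigenvalues are the diagonal entries, with algebraic multiplicity their repetition count

λ = -3 (multiplicity 1), λ = 1/2 (multiplicity 2), λ = 17 (multiplicity 2)


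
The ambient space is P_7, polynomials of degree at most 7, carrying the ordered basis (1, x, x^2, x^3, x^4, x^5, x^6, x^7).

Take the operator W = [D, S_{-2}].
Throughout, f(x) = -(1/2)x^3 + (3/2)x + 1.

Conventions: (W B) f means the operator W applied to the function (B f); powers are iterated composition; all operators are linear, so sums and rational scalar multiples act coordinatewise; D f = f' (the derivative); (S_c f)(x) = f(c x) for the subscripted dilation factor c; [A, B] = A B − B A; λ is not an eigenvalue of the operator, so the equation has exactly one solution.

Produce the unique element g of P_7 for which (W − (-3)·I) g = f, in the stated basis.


the result is g(x) = -(1/6)x^3 - 2x^2 + (17/2)x + 53/6

write g with unknown coordinates in the stated basis and equate coefficients in (W − (-3)·I) g = f
solving from the highest basis element down gives g = -(1/6)x^3 - 2x^2 + (17/2)x + 53/6
check: W g = 6x^2 - 24x - 51/2
so W g − (-3)·g = -(1/2)x^3 + (3/2)x + 1 = f ✓


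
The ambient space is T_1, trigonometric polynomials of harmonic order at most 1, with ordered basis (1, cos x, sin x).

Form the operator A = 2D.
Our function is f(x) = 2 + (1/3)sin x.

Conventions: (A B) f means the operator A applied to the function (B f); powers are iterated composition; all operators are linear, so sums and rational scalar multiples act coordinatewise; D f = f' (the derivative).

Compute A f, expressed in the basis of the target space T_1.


g(x) = (2/3)cos x

D f = (1/3)cos x
(2D) f = (2/3)cos x


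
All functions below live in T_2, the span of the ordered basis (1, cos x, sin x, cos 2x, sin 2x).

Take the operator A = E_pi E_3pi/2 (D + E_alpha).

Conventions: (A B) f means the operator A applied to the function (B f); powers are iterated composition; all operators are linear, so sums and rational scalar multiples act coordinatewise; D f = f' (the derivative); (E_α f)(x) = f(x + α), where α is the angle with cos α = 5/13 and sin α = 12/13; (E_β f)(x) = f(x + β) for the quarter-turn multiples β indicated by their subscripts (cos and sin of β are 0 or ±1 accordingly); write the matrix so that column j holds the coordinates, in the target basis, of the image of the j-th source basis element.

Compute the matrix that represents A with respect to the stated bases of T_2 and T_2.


image of 1: 1
image of cos x: -(25/13)cos x - (5/13)sin x
image of sin x: (5/13)cos x - (25/13)sin x
image of cos 2x: (119/169)cos 2x + (458/169)sin 2x
image of sin 2x: -(458/169)cos 2x + (119/169)sin 2x
each image's coordinates form column j of the matrix

the matrix is [[1, 0, 0, 0, 0]; [0, -25/13, 5/13, 0, 0]; [0, -5/13, -25/13, 0, 0]; [0, 0, 0, 119/169, -458/169]; [0, 0, 0, 458/169, 119/169]] (rows listed top to bottom)


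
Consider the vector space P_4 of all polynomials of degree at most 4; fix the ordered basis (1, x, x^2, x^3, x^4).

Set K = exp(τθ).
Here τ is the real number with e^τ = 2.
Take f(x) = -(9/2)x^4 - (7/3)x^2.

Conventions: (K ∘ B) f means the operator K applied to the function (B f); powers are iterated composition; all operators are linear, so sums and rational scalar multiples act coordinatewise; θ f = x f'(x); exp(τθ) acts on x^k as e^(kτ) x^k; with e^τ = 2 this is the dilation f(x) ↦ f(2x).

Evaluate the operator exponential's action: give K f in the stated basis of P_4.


g(x) = -72x^4 - (28/3)x^2

exp(τθ) x^k = e^(kτ) x^k; with e^τ = 2 this sends x^k to 2^k x^k
x^2 ↦ 4 x^2
x^4 ↦ 16 x^4
applying this coordinatewise to f: exp(τθ) f = -72x^4 - (28/3)x^2


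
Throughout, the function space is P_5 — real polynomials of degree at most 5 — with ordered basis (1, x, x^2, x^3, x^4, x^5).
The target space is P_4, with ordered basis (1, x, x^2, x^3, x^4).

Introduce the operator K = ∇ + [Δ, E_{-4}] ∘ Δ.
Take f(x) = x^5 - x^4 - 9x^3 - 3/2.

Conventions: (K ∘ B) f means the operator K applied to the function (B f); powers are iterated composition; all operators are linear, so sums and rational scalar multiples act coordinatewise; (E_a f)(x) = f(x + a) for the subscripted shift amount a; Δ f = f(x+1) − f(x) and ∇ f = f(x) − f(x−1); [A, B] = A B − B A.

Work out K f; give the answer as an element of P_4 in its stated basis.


∇ f = 5x^4 - 14x^3 - 11x^2 + 18x - 7
Δ f = 5x^4 + 6x^3 - 23x^2 - 26x - 9
E_{-4} Δ f = 5x^4 - 74x^3 + 385x^2 - 834x + 623
Δ E_{-4} Δ f = 20x^3 - 192x^2 + 568x - 518
Δ Δ f = 20x^3 + 48x^2 - 8x - 38
E_{-4} Δ Δ f = 20x^3 - 192x^2 + 568x - 518
[Δ, E_{-4}] Δ f = 0
(∇ + [Δ, E_{-4}] ∘ Δ) f = 5x^4 - 14x^3 - 11x^2 + 18x - 7

the image equals g(x) = 5x^4 - 14x^3 - 11x^2 + 18x - 7


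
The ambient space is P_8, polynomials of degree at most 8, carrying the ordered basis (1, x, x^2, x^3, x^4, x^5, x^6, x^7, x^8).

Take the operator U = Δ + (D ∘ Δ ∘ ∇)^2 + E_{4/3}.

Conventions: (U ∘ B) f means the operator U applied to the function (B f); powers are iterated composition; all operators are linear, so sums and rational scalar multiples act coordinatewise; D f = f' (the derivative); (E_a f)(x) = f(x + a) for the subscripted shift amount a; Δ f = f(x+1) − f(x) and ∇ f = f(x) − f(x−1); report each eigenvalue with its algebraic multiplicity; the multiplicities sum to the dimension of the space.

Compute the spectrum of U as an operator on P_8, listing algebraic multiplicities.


image of 1: 1
image of x: x + 7/3
image of x^2: x^2 + (14/3)x + 25/9
image of x^3: x^3 + 7x^2 + (25/3)x + 91/27
image of x^4: x^4 + (28/3)x^3 + (50/3)x^2 + (364/27)x + 337/81
image of x^5: x^5 + (35/3)x^4 + (250/9)x^3 + (910/27)x^2 + (1685/81)x + 1267/243
image of x^6: x^6 + 14x^5 + (125/3)x^4 + (1820/27)x^3 + (1685/27)x^2 + (2534/81)x + 529705/729
image of x^7: x^7 + (49/3)x^6 + (175/3)x^5 + (3185/27)x^4 + (11795/81)x^3 + (8869/81)x^2 + (3707935/729)x + 18571/2187
image of x^8: x^8 + (56/3)x^7 + (700/9)x^6 + (5096/27)x^5 + (23590/81)x^4 + (70952/243)x^3 + (14831740/729)x^2 + (148568/2187)x + 44162017/6561
the matrix is upper triangular; its diagonal is (1, 1, 1, 1, 1, 1, 1, 1, 1)
for a triangular matrix the eigenvalues are the diagonal entries, with algebraic multiplicity their repetition count

λ = 1 (multiplicity 9)


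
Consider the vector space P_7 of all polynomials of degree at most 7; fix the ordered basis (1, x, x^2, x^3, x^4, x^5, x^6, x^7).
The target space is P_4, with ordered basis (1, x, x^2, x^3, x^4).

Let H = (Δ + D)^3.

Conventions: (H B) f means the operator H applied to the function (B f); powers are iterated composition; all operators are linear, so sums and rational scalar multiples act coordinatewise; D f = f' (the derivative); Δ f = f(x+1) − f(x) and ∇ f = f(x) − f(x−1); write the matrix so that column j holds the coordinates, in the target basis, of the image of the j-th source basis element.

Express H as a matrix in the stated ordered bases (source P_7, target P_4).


image of 1: 0
image of x: 0
image of x^2: 0
image of x^3: 48
image of x^4: 192x + 144
image of x^5: 480x^2 + 720x + 420
image of x^6: 960x^3 + 2160x^2 + 2520x + 1170
image of x^7: 1680x^4 + 5040x^3 + 8820x^2 + 8190x + 3234
each image's coordinates form column j of the matrix

the matrix is [[0, 0, 0, 48, 144, 420, 1170, 3234]; [0, 0, 0, 0, 192, 720, 2520, 8190]; [0, 0, 0, 0, 0, 480, 2160, 8820]; [0, 0, 0, 0, 0, 0, 960, 5040]; [0, 0, 0, 0, 0, 0, 0, 1680]] (rows listed top to bottom)


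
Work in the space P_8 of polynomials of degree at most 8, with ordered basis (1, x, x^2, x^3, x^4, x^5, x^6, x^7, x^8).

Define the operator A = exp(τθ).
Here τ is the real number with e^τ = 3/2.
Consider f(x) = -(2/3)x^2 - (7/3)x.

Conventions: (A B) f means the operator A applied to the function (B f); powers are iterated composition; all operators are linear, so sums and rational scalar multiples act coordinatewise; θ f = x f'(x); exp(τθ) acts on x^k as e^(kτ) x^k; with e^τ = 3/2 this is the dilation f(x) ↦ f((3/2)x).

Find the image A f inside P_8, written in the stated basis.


exp(τθ) x^k = e^(kτ) x^k; with e^τ = 3/2 this sends x^k to (3/2)^k x^k
x ↦ 3/2 x
x^2 ↦ 9/4 x^2
applying this coordinatewise to f: exp(τθ) f = -(3/2)x^2 - (7/2)x

the result is g(x) = -(3/2)x^2 - (7/2)x


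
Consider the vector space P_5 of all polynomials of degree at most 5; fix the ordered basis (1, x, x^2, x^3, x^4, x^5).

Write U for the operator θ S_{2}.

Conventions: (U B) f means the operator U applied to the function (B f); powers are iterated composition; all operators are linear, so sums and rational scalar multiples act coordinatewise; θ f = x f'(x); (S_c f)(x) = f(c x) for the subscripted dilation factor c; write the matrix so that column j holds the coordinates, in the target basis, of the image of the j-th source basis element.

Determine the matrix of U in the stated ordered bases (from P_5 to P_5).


image of 1: 0
image of x: 2x
image of x^2: 8x^2
image of x^3: 24x^3
image of x^4: 64x^4
image of x^5: 160x^5
each image's coordinates form column j of the matrix

the matrix is [[0, 0, 0, 0, 0, 0]; [0, 2, 0, 0, 0, 0]; [0, 0, 8, 0, 0, 0]; [0, 0, 0, 24, 0, 0]; [0, 0, 0, 0, 64, 0]; [0, 0, 0, 0, 0, 160]] (rows listed top to bottom)


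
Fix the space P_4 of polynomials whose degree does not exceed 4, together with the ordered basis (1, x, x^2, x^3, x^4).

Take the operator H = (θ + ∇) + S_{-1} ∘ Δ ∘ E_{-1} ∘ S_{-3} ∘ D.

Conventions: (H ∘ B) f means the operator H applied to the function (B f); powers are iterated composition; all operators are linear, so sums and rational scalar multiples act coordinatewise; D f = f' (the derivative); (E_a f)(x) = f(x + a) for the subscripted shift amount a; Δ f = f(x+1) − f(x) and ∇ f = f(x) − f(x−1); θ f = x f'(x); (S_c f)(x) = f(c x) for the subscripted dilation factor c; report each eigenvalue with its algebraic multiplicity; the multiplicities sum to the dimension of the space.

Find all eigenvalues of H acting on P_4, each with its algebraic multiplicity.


image of 1: 0
image of x: x + 1
image of x^2: 2x^2 + 2x - 7
image of x^3: 3x^3 + 3x^2 - 57x - 26
image of x^4: 4x^4 + 4x^3 - 330x^2 - 320x - 109
the matrix is upper triangular; its diagonal is (0, 1, 2, 3, 4)
for a triangular matrix the eigenvalues are the diagonal entries, with algebraic multiplicity their repetition count

λ = 0 (multiplicity 1), λ = 1 (multiplicity 1), λ = 2 (multiplicity 1), λ = 3 (multiplicity 1), λ = 4 (multiplicity 1)


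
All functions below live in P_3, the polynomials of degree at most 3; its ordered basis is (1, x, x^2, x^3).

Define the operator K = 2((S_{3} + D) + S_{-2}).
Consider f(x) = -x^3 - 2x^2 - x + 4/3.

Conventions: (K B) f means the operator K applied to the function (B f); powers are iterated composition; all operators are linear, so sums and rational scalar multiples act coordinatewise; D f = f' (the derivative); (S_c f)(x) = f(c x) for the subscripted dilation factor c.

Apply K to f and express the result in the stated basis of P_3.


S_{3} f = -27x^3 - 18x^2 - 3x + 4/3
D f = -3x^2 - 4x - 1
(S_{3} + D) f = -27x^3 - 21x^2 - 7x + 1/3
S_{-2} f = 8x^3 - 8x^2 + 2x + 4/3
((S_{3} + D) + S_{-2}) f = -19x^3 - 29x^2 - 5x + 5/3
(2((S_{3} + D) + S_{-2})) f = -38x^3 - 58x^2 - 10x + 10/3

the result is g(x) = -38x^3 - 58x^2 - 10x + 10/3


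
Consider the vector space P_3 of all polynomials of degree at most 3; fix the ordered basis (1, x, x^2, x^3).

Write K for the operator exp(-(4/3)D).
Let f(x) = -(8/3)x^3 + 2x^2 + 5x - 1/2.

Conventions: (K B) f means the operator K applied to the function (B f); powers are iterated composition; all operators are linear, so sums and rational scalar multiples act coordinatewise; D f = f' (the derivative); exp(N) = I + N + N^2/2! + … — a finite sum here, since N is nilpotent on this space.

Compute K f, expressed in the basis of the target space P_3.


order-1 term: (32/3)x^2 - (16/3)x - 20/3
order-2 term: -(128/9)x + 32/9
order-3 term: 512/81
the series for exp(-(4/3)D) f terminates at order 3
exp(-(4/3)D) f = -(8/3)x^3 + (38/3)x^2 - (131/9)x + 439/162

the result is g(x) = -(8/3)x^3 + (38/3)x^2 - (131/9)x + 439/162


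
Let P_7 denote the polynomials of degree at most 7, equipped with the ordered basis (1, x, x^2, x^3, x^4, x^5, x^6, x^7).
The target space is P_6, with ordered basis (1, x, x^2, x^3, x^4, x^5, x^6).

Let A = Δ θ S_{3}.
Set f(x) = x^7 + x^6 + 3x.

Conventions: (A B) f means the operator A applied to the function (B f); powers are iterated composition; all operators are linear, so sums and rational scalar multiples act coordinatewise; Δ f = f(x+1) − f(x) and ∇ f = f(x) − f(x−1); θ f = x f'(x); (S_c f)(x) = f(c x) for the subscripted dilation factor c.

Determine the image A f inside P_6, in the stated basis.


the result is g(x) = 107163x^6 + 347733x^5 + 601425x^4 + 623295x^3 + 387099x^2 + 133407x + 19692

S_{3} f = 2187x^7 + 729x^6 + 9x
θ S_{3} f = 15309x^7 + 4374x^6 + 9x
Δ θ S_{3} f = 107163x^6 + 347733x^5 + 601425x^4 + 623295x^3 + 387099x^2 + 133407x + 19692


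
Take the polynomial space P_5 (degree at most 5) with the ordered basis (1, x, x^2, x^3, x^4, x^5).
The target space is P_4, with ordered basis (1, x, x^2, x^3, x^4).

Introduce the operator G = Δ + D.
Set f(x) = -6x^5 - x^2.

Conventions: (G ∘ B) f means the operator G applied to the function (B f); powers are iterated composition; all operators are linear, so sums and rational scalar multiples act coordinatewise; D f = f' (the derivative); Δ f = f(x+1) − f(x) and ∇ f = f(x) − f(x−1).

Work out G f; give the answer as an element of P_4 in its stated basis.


Δ f = -30x^4 - 60x^3 - 60x^2 - 32x - 7
D f = -30x^4 - 2x
(Δ + D) f = -60x^4 - 60x^3 - 60x^2 - 34x - 7

the result is g(x) = -60x^4 - 60x^3 - 60x^2 - 34x - 7


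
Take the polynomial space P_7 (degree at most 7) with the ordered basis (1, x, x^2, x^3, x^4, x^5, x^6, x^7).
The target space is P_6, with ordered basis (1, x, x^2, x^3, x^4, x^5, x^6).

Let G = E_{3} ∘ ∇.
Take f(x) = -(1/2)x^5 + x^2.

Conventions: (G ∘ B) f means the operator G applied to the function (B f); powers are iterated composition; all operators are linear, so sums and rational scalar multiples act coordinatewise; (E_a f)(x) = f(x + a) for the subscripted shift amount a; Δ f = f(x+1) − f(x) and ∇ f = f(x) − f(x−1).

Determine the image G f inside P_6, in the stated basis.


∇ f = -(5/2)x^4 + 5x^3 - 5x^2 + (9/2)x - 3/2
E_{3} ∇ f = -(5/2)x^4 - 25x^3 - 95x^2 - (321/2)x - 201/2

g(x) = -(5/2)x^4 - 25x^3 - 95x^2 - (321/2)x - 201/2


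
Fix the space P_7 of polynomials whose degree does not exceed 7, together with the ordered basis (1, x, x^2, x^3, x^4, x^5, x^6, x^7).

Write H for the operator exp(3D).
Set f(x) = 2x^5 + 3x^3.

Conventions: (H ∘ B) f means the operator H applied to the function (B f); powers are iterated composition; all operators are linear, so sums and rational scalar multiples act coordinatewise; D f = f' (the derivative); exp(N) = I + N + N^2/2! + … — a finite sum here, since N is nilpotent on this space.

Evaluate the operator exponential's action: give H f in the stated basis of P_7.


order-1 term: 30x^4 + 27x^2
order-2 term: 180x^3 + 81x
order-3 term: 540x^2 + 81
order-4 term: 810x
order-5 term: 486
the series for exp(3D) f terminates at order 5
exp(3D) f = 2x^5 + 30x^4 + 183x^3 + 567x^2 + 891x + 567

the image equals g(x) = 2x^5 + 30x^4 + 183x^3 + 567x^2 + 891x + 567


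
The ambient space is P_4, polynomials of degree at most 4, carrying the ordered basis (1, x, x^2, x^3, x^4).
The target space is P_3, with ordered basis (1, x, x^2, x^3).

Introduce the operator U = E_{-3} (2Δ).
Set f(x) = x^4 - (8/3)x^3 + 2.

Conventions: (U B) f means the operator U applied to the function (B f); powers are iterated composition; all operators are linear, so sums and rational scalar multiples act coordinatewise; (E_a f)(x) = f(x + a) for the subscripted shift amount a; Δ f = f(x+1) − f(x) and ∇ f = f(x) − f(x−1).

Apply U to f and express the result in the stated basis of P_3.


Δ f = 4x^3 - 2x^2 - 4x - 5/3
(2Δ) f = 8x^3 - 4x^2 - 8x - 10/3
E_{-3} (2Δ) f = 8x^3 - 76x^2 + 232x - 694/3

g(x) = 8x^3 - 76x^2 + 232x - 694/3


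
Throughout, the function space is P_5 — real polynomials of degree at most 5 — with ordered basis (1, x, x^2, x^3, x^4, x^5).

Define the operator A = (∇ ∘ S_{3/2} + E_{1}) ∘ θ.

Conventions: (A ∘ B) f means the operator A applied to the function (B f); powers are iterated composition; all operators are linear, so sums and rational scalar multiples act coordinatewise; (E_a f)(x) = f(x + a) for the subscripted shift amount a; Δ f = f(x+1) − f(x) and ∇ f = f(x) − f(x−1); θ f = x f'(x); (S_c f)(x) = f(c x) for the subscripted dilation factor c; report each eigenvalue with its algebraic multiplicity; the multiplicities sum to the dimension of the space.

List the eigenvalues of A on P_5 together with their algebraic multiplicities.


image of 1: 0
image of x: x + 5/2
image of x^2: 2x^2 + 13x - 5/2
image of x^3: 3x^3 + (315/8)x^2 - (171/8)x + 105/8
image of x^4: 4x^4 + 97x^3 - (195/2)x^2 + 97x - 65/4
image of x^5: 5x^5 + (6875/32)x^4 - (5275/16)x^3 + (6875/16)x^2 - (5275/32)x + 1375/32
the matrix is upper triangular; its diagonal is (0, 1, 2, 3, 4, 5)
for a triangular matrix the eigenvalues are the diagonal entries, with algebraic multiplicity their repetition count

λ = 0 (multiplicity 1), λ = 1 (multiplicity 1), λ = 2 (multiplicity 1), λ = 3 (multiplicity 1), λ = 4 (multiplicity 1), λ = 5 (multiplicity 1)


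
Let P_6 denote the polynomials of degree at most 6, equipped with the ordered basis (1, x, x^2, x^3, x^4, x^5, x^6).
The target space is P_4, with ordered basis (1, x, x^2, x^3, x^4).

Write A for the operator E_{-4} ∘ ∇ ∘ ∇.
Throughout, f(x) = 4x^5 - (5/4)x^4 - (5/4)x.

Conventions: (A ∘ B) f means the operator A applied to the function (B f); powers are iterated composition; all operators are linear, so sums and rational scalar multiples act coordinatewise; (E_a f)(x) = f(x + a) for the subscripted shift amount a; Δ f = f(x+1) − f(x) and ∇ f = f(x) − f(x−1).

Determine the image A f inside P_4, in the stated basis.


∇ f = 20x^4 - 45x^3 + (95/2)x^2 - 25x + 4
∇ ∇ f = 80x^3 - 255x^2 + 310x - 275/2
E_{-4} ∇ ∇ f = 80x^3 - 1215x^2 + 6190x - 21155/2

the image equals g(x) = 80x^3 - 1215x^2 + 6190x - 21155/2


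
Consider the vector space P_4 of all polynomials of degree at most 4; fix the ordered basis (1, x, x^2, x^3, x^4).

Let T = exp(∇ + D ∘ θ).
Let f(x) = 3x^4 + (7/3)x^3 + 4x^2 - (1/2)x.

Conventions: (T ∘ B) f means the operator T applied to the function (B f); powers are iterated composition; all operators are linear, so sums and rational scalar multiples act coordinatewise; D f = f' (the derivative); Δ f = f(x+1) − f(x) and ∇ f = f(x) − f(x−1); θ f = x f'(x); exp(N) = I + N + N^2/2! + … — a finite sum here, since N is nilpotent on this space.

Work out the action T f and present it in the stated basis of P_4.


order-1 term: 60x^3 + 10x^2 + 29x - 17/3
order-2 term: 360x^2 - 60x + 54
order-3 term: 720x - 160
order-4 term: 360
the series for exp(∇ + D ∘ θ) f terminates at order 4
exp(∇ + D ∘ θ) f = 3x^4 + (187/3)x^3 + 374x^2 + (1377/2)x + 745/3

the result is g(x) = 3x^4 + (187/3)x^3 + 374x^2 + (1377/2)x + 745/3


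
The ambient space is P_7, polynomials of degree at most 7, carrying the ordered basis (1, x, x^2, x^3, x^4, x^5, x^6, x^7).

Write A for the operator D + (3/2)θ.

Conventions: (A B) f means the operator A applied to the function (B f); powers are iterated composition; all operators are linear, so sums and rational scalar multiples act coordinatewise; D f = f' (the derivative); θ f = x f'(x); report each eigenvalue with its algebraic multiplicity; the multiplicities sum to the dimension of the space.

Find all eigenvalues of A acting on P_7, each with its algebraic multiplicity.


λ = 0 (multiplicity 1), λ = 3/2 (multiplicity 1), λ = 3 (multiplicity 1), λ = 9/2 (multiplicity 1), λ = 6 (multiplicity 1), λ = 15/2 (multiplicity 1), λ = 9 (multiplicity 1), λ = 21/2 (multiplicity 1)

image of 1: 0
image of x: (3/2)x + 1
image of x^2: 3x^2 + 2x
image of x^3: (9/2)x^3 + 3x^2
image of x^4: 6x^4 + 4x^3
image of x^5: (15/2)x^5 + 5x^4
image of x^6: 9x^6 + 6x^5
image of x^7: (21/2)x^7 + 7x^6
the matrix is upper triangular; its diagonal is (0, 3/2, 3, 9/2, 6, 15/2, 9, 21/2)
for a triangular matrix the eigenvalues are the diagonal entries, with algebraic multiplicity their repetition count


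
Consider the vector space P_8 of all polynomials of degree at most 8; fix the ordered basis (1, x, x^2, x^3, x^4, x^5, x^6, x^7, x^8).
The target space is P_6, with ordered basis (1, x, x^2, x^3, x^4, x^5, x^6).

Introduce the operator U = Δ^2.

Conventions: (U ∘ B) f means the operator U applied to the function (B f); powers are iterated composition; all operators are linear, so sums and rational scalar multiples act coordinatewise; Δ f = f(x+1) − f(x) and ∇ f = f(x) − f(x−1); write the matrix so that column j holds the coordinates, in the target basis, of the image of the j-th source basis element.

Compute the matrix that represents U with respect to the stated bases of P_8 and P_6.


image of 1: 0
image of x: 0
image of x^2: 2
image of x^3: 6x + 6
image of x^4: 12x^2 + 24x + 14
image of x^5: 20x^3 + 60x^2 + 70x + 30
image of x^6: 30x^4 + 120x^3 + 210x^2 + 180x + 62
image of x^7: 42x^5 + 210x^4 + 490x^3 + 630x^2 + 434x + 126
image of x^8: 56x^6 + 336x^5 + 980x^4 + 1680x^3 + 1736x^2 + 1008x + 254
each image's coordinates form column j of the matrix

the matrix is [[0, 0, 2, 6, 14, 30, 62, 126, 254]; [0, 0, 0, 6, 24, 70, 180, 434, 1008]; [0, 0, 0, 0, 12, 60, 210, 630, 1736]; [0, 0, 0, 0, 0, 20, 120, 490, 1680]; [0, 0, 0, 0, 0, 0, 30, 210, 980]; [0, 0, 0, 0, 0, 0, 0, 42, 336]; [0, 0, 0, 0, 0, 0, 0, 0, 56]] (rows listed top to bottom)


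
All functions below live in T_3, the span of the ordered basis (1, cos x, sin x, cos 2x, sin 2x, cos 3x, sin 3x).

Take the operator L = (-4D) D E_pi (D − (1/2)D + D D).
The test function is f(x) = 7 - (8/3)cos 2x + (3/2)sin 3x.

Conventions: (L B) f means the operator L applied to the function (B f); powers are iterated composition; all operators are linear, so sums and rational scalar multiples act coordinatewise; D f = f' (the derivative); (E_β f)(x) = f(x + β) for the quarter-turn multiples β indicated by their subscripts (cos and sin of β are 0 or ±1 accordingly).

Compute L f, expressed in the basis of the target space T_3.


g(x) = (512/3)cos 2x + (128/3)sin 2x - 81cos 3x + 486sin 3x

D f = (16/3)sin 2x + (9/2)cos 3x
D f = (16/3)sin 2x + (9/2)cos 3x
(-(1/2)D) f = -(8/3)sin 2x - (9/4)cos 3x
D f = (16/3)sin 2x + (9/2)cos 3x
D D f = (32/3)cos 2x - (27/2)sin 3x
(D − (1/2)D + D D) f = (32/3)cos 2x + (8/3)sin 2x + (9/4)cos 3x - (27/2)sin 3x
E_pi (D − (1/2)D + D D) f = (32/3)cos 2x + (8/3)sin 2x - (9/4)cos 3x + (27/2)sin 3x
D E_pi (D − (1/2)D + D D) f = (16/3)cos 2x - (64/3)sin 2x + (81/2)cos 3x + (27/4)sin 3x
D (D E_pi) (D − (1/2)D + D D) f = -(128/3)cos 2x - (32/3)sin 2x + (81/4)cos 3x - (243/2)sin 3x
(-4D) (D E_pi) (D − (1/2)D + D D) f = (512/3)cos 2x + (128/3)sin 2x - 81cos 3x + 486sin 3x


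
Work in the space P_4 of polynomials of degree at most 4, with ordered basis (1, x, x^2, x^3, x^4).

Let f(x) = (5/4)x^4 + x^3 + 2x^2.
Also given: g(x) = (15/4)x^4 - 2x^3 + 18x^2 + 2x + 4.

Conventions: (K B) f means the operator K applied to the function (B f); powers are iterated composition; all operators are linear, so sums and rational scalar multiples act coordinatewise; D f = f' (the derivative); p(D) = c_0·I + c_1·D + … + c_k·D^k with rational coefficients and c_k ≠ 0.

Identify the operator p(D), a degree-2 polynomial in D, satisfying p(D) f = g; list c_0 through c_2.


D^0 f = (5/4)x^4 + x^3 + 2x^2
D^1 f = 5x^3 + 3x^2 + 4x
D^2 f = 15x^2 + 6x + 4
matching coefficients of g against c_0 f + c_1 Df + … from the top degree down determines the c_i
solution: c_0 = 3, c_1 = -1, c_2 = 1

p(D) = 3·I − D + D^2, i.e. c_0 = 3, c_1 = -1, c_2 = 1


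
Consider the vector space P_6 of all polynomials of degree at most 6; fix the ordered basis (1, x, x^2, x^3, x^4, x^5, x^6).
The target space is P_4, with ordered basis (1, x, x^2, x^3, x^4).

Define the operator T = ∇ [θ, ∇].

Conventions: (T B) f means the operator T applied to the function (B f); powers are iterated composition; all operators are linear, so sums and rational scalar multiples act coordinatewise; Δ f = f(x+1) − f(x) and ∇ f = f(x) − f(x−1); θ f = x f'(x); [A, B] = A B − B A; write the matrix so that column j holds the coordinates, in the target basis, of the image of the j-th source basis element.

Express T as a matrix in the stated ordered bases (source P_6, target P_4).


image of 1: 0
image of x: 0
image of x^2: -2
image of x^3: -6x + 9
image of x^4: -12x^2 + 36x - 28
image of x^5: -20x^3 + 90x^2 - 140x + 75
image of x^6: -30x^4 + 180x^3 - 420x^2 + 450x - 186
each image's coordinates form column j of the matrix

the matrix is [[0, 0, -2, 9, -28, 75, -186]; [0, 0, 0, -6, 36, -140, 450]; [0, 0, 0, 0, -12, 90, -420]; [0, 0, 0, 0, 0, -20, 180]; [0, 0, 0, 0, 0, 0, -30]] (rows listed top to bottom)


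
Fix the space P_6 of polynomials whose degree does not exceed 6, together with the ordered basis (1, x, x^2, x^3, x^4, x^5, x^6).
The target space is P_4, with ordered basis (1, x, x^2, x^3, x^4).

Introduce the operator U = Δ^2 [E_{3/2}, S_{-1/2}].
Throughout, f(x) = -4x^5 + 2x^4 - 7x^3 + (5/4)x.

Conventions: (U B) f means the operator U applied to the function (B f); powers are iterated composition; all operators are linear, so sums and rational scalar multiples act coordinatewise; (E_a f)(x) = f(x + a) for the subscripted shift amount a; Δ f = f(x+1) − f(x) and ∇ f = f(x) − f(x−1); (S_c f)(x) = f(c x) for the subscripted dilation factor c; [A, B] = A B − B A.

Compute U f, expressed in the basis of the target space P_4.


S_{-1/2} f = (1/8)x^5 + (1/8)x^4 + (7/8)x^3 - (5/8)x
E_{3/2} S_{-1/2} f = (1/8)x^5 + (17/16)x^4 + (71/16)x^3 + (315/32)x^2 + (1297/128)x + 921/256
E_{3/2} f = -4x^5 - 28x^4 - 85x^3 - (279/2)x^2 - (481/4)x - 42
S_{-1/2} E_{3/2} f = (1/8)x^5 - (7/4)x^4 + (85/8)x^3 - (279/8)x^2 + (481/8)x - 42
[E_{3/2}, S_{-1/2}] f = (45/16)x^4 - (99/16)x^3 + (1431/32)x^2 - (6399/128)x + 11673/256
Δ [E_{3/2}, S_{-1/2}] f = (45/4)x^3 - (27/16)x^2 + (657/8)x - 1107/128
Δ Δ [E_{3/2}, S_{-1/2}] f = (135/4)x^2 + (243/8)x + 1467/16

the image equals g(x) = (135/4)x^2 + (243/8)x + 1467/16
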